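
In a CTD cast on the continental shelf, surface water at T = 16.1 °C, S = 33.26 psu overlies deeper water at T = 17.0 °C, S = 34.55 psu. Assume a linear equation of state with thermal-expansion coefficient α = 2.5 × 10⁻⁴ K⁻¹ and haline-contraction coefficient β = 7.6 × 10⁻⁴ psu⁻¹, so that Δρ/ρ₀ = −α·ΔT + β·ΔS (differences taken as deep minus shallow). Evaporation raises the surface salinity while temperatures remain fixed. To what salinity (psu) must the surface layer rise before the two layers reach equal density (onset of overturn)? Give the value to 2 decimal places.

Neutral buoyancy requires −α(T_deep − T_surf) + β(S_deep − S_surf′) = 0.
S_surf′ = S_deep − (α/β)·ΔT = 34.55 − (2.5 × 10⁻⁴/7.6 × 10⁻⁴)·(+0.9) = 34.2539 psu.
Increase required: 34.2539 − 33.26 = 0.9939 psu.

34.25 psu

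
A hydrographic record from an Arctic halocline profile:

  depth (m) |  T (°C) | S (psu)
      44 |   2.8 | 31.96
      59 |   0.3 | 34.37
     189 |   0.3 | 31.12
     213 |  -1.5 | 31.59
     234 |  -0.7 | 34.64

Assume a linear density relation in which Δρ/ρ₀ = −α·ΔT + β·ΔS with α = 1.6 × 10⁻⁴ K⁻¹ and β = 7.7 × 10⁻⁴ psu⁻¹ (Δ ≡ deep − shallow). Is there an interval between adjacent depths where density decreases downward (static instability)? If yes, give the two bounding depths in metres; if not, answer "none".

Evaluate Δρ/ρ₀ = −αΔT + βΔS across each adjacent pair:
  44–59 m: −αΔT+βΔS = −(1.6 × 10⁻⁴)(-2.5)+(7.7 × 10⁻⁴)(+2.41) = 2.3 × 10⁻³ → stable
  59–189 m: −αΔT+βΔS = −(1.6 × 10⁻⁴)(+0.0)+(7.7 × 10⁻⁴)(-3.25) = -2.5 × 10⁻³ → UNSTABLE
  189–213 m: −αΔT+βΔS = −(1.6 × 10⁻⁴)(-1.8)+(7.7 × 10⁻⁴)(+0.47) = 6.5 × 10⁻⁴ → stable
  213–234 m: −αΔT+βΔS = −(1.6 × 10⁻⁴)(+0.8)+(7.7 × 10⁻⁴)(+3.05) = 2.2 × 10⁻³ → stable
The 59–189 m interval has Δρ < 0: lighter water underlies denser water.

59–189 m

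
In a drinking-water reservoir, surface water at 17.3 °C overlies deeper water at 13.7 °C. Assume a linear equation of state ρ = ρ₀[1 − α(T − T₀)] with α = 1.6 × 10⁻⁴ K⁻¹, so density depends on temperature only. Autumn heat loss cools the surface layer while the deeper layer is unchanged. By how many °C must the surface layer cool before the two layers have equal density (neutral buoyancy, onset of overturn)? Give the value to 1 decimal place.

3.6 °C

With temperature the only control, equal density requires T_surf′ = T_deep.
T_surf′ = 13.7 °C.
Cooling required: 17.3 − 13.7 = 3.6 °C.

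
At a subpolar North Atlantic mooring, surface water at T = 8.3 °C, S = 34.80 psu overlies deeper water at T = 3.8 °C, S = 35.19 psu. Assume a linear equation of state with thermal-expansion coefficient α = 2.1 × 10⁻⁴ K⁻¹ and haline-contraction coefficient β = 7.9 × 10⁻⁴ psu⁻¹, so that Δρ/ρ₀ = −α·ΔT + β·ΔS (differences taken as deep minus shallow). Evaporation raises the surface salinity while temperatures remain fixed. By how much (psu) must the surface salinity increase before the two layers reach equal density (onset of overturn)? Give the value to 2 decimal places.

Neutral buoyancy requires −α(T_deep − T_surf) + β(S_deep − S_surf′) = 0.
S_surf′ = S_deep − (α/β)·ΔT = 35.19 − (2.1 × 10⁻⁴/7.9 × 10⁻⁴)·(-4.5) = 36.3862 psu.
Increase required: 36.3862 − 34.80 = 1.5862 psu.

1.59 psu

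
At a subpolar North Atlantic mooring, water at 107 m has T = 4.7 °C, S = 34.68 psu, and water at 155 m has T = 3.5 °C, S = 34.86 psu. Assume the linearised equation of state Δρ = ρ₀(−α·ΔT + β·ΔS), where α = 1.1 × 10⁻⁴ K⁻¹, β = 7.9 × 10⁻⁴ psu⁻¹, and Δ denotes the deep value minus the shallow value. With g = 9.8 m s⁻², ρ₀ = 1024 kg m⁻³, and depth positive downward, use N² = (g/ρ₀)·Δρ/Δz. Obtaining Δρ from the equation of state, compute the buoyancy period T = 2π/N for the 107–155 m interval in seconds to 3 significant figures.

840 s

ΔT = -1.2 K, ΔS = +0.18 psu (deep − shallow).
Δρ/ρ₀ = −αΔT + βΔS = 1.32 × 10⁻⁴ + 1.422 × 10⁻⁴ = 2.742 × 10⁻⁴, so Δρ ≈ 0.2808 kg m⁻³.
N² = (g/ρ₀)·Δρ/Δz = g·(Δρ/ρ₀)/Δz = 9.8 × 2.742 × 10⁻⁴ / 48 = 5.5983 × 10⁻⁵ s⁻².
N = √(5.5983 × 10⁻⁵) = 7.4822 × 10⁻³ rad s⁻¹ → T = 2π/N = 839.75 s ≈ 840 s.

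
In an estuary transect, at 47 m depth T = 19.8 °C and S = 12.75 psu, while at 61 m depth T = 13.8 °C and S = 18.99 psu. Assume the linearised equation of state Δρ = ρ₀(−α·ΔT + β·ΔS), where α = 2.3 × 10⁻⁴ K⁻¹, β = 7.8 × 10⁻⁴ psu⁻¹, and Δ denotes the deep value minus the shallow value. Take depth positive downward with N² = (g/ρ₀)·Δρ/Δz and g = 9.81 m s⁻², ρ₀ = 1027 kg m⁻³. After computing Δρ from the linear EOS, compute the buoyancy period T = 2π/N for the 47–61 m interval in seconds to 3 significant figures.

ΔT = -6.0 K, ΔS = +6.24 psu (deep − shallow).
Δρ/ρ₀ = −αΔT + βΔS = 1.38 × 10⁻³ + 4.8672 × 10⁻³ = 6.2472 × 10⁻³, so Δρ ≈ 6.416 kg m⁻³.
N² = (g/ρ₀)·Δρ/Δz = g·(Δρ/ρ₀)/Δz = 9.81 × 6.2472 × 10⁻³ / 14 = 4.3775 × 10⁻³ s⁻².
N = √(4.3775 × 10⁻³) = 0.066163 rad s⁻¹ → T = 2π/N = 94.965 s ≈ 95.0 s.

95.0 s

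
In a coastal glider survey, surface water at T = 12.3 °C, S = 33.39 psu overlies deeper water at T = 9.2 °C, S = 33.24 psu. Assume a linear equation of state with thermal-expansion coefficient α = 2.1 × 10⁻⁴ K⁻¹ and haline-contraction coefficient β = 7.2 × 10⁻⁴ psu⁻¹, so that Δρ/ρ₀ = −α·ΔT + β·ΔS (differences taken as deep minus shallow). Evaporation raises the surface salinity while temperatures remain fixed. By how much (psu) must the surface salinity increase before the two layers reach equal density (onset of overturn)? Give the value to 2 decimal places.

0.75 psu

Neutral buoyancy requires −α(T_deep − T_surf) + β(S_deep − S_surf′) = 0.
S_surf′ = S_deep − (α/β)·ΔT = 33.24 − (2.1 × 10⁻⁴/7.2 × 10⁻⁴)·(-3.1) = 34.1442 psu.
Increase required: 34.1442 − 33.39 = 0.7542 psu.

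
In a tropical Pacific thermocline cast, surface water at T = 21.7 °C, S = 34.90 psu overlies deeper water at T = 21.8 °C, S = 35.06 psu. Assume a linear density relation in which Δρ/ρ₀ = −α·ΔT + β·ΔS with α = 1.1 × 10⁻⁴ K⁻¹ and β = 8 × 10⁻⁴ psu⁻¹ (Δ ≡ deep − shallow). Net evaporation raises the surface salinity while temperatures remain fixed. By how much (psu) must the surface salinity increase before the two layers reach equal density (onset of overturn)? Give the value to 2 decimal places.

0.15 psu

Neutral buoyancy requires −α(T_deep − T_surf) + β(S_deep − S_surf′) = 0.
S_surf′ = S_deep − (α/β)·ΔT = 35.06 − (1.1 × 10⁻⁴/8 × 10⁻⁴)·(+0.1) = 35.0463 psu.
Increase required: 35.0463 − 34.90 = 0.1463 psu.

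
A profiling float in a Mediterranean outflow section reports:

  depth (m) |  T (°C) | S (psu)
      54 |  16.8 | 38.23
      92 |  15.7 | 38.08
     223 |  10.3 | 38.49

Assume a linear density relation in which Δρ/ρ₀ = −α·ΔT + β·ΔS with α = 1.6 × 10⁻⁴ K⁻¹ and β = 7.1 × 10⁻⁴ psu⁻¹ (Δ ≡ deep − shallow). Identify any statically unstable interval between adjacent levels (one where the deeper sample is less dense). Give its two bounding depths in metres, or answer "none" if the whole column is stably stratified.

none

Evaluate Δρ/ρ₀ = −αΔT + βΔS across each adjacent pair:
  54–92 m: −αΔT+βΔS = −(1.6 × 10⁻⁴)(-1.1)+(7.1 × 10⁻⁴)(-0.15) = 7.0 × 10⁻⁵ → stable
  92–223 m: −αΔT+βΔS = −(1.6 × 10⁻⁴)(-5.4)+(7.1 × 10⁻⁴)(+0.41) = 1.2 × 10⁻³ → stable
Every interval has Δρ > 0: the column is stably stratified throughout.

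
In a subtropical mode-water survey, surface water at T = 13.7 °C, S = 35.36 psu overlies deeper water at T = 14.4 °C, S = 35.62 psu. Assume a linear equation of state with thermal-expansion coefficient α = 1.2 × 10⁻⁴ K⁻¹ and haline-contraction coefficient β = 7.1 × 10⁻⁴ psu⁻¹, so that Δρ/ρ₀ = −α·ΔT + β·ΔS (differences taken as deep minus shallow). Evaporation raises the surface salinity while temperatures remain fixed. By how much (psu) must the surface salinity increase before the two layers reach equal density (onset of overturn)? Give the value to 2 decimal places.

Neutral buoyancy requires −α(T_deep − T_surf) + β(S_deep − S_surf′) = 0.
S_surf′ = S_deep − (α/β)·ΔT = 35.62 − (1.2 × 10⁻⁴/7.1 × 10⁻⁴)·(+0.7) = 35.5017 psu.
Increase required: 35.5017 − 35.36 = 0.1417 psu.

0.14 psu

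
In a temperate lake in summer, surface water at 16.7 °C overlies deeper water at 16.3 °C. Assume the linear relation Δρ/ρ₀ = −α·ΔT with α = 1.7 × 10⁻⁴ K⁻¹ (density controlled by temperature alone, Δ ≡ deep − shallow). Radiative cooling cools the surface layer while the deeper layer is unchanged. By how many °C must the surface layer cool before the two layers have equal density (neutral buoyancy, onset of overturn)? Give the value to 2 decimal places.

With temperature the only control, equal density requires T_surf′ = T_deep.
T_surf′ = 16.3 °C.
Cooling required: 16.7 − 16.3 = 0.40 °C.

0.40 °C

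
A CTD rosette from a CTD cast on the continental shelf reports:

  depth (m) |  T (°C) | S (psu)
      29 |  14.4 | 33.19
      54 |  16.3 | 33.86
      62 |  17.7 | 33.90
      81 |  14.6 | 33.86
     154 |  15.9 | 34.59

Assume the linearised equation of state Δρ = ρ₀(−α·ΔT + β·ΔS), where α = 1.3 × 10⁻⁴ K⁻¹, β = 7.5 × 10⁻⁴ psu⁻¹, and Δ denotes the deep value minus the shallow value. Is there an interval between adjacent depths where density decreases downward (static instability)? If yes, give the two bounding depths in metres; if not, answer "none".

Evaluate Δρ/ρ₀ = −αΔT + βΔS across each adjacent pair:
  29–54 m: −αΔT+βΔS = −(1.3 × 10⁻⁴)(+1.9)+(7.5 × 10⁻⁴)(+0.67) = 2.6 × 10⁻⁴ → stable
  54–62 m: −αΔT+βΔS = −(1.3 × 10⁻⁴)(+1.4)+(7.5 × 10⁻⁴)(+0.04) = -1.5 × 10⁻⁴ → UNSTABLE
  62–81 m: −αΔT+βΔS = −(1.3 × 10⁻⁴)(-3.1)+(7.5 × 10⁻⁴)(-0.04) = 3.7 × 10⁻⁴ → stable
  81–154 m: −αΔT+βΔS = −(1.3 × 10⁻⁴)(+1.3)+(7.5 × 10⁻⁴)(+0.73) = 3.8 × 10⁻⁴ → stable
The 54–62 m interval has Δρ < 0: lighter water underlies denser water.

54–62 m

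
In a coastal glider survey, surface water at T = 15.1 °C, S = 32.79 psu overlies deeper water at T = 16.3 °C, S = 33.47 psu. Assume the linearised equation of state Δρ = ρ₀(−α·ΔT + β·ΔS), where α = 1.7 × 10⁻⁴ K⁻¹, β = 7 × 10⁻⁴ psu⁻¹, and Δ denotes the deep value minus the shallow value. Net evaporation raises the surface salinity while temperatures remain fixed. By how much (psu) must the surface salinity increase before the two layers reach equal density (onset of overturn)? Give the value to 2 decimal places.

Neutral buoyancy requires −α(T_deep − T_surf) + β(S_deep − S_surf′) = 0.
S_surf′ = S_deep − (α/β)·ΔT = 33.47 − (1.7 × 10⁻⁴/7 × 10⁻⁴)·(+1.2) = 33.1786 psu.
Increase required: 33.1786 − 32.79 = 0.3886 psu.

0.39 psu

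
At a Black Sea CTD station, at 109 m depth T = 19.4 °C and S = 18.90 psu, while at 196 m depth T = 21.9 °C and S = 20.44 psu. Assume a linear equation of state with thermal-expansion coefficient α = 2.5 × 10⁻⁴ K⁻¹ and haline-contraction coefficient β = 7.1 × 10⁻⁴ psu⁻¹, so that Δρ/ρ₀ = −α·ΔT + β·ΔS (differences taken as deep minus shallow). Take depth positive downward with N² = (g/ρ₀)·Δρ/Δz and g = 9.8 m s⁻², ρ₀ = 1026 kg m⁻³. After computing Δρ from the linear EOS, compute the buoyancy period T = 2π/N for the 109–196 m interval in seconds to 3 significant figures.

ΔT = +2.5 K, ΔS = +1.54 psu (deep − shallow).
Δρ/ρ₀ = −αΔT + βΔS = -6.25 × 10⁻⁴ + 1.0934 × 10⁻³ = 4.684 × 10⁻⁴, so Δρ ≈ 0.4806 kg m⁻³.
N² = (g/ρ₀)·Δρ/Δz = g·(Δρ/ρ₀)/Δz = 9.8 × 4.684 × 10⁻⁴ / 87 = 5.2762 × 10⁻⁵ s⁻².
N = √(5.2762 × 10⁻⁵) = 7.2637 × 10⁻³ rad s⁻¹ → T = 2π/N = 865.01 s ≈ 865 s.

865 s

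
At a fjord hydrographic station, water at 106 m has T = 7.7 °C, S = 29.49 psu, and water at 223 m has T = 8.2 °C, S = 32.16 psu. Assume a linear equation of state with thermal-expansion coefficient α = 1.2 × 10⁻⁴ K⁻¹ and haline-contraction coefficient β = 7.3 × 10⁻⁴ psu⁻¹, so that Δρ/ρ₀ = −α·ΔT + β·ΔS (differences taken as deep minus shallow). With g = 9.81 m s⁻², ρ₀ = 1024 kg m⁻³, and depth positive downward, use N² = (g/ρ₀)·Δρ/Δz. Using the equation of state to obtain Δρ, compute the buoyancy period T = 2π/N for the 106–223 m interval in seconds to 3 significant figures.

499 s

ΔT = +0.5 K, ΔS = +2.67 psu (deep − shallow).
Δρ/ρ₀ = −αΔT + βΔS = -6.00 × 10⁻⁵ + 1.9491 × 10⁻³ = 1.8891 × 10⁻³, so Δρ ≈ 1.934 kg m⁻³.
N² = (g/ρ₀)·Δρ/Δz = g·(Δρ/ρ₀)/Δz = 9.81 × 1.8891 × 10⁻³ / 117 = 1.5839 × 10⁻⁴ s⁻².
N = √(1.5839 × 10⁻⁴) = 0.012585 rad s⁻¹ → T = 2π/N = 499.26 s ≈ 499 s.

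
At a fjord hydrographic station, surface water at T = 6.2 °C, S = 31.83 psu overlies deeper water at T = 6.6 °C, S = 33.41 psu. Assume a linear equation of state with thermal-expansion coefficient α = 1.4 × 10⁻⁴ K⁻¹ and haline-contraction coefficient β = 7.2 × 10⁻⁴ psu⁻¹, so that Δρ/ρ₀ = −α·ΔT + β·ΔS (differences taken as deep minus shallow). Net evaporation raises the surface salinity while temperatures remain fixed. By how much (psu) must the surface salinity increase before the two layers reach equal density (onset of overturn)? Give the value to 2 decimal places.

1.50 psu

Neutral buoyancy requires −α(T_deep − T_surf) + β(S_deep − S_surf′) = 0.
S_surf′ = S_deep − (α/β)·ΔT = 33.41 − (1.4 × 10⁻⁴/7.2 × 10⁻⁴)·(+0.4) = 33.3322 psu.
Increase required: 33.3322 − 31.83 = 1.5022 psu.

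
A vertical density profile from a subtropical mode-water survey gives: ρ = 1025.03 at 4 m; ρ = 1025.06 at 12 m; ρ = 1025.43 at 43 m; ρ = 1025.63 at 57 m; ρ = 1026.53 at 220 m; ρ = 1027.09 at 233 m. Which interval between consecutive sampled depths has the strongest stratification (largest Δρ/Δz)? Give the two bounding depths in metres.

220–233 m

Compute the density gradient over each adjacent pair:
  4–12 m: Δρ/Δz = 0.03/8 = 3.7 × 10⁻³ kg m⁻⁴
  12–43 m: Δρ/Δz = 0.37/31 = 0.012 kg m⁻⁴
  43–57 m: Δρ/Δz = 0.20/14 = 0.014 kg m⁻⁴
  57–220 m: Δρ/Δz = 0.90/163 = 5.5 × 10⁻³ kg m⁻⁴
  220–233 m: Δρ/Δz = 0.56/13 = 0.043 kg m⁻⁴
The largest gradient is in the 220–233 m interval — the pycnocline.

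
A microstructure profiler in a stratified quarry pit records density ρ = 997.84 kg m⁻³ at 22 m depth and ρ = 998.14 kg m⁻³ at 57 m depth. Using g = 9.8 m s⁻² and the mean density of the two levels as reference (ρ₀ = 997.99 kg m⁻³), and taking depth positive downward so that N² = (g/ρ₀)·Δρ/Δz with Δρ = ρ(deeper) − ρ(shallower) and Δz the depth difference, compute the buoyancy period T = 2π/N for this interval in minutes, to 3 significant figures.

11.4 min

Δρ = 998.14 − 997.84 = 0.30 kg m⁻³ over Δz = 57 − 22 = 35 m.
N² = (9.8/997.99) × (0.30/35) = 8.4169 × 10⁻⁵ s⁻².
N = √(8.4169 × 10⁻⁵) = 9.1744 × 10⁻³ rad s⁻¹, so T = 2π/N = 684.86 s = 11.414 min ≈ 11.4 min.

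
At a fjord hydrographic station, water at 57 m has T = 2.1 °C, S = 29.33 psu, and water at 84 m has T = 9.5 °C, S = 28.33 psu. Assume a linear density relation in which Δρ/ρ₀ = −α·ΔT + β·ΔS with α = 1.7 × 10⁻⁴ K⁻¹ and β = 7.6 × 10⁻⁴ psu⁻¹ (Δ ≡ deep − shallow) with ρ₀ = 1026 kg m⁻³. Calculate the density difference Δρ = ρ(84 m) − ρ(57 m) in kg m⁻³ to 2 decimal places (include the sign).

ΔT = +7.4 K, ΔS = -1.00 psu (deep − shallow).
Δρ/ρ₀ = −(1.7 × 10⁻⁴)(+7.4) + (7.6 × 10⁻⁴)(-1.00) = -2.018 × 10⁻³.
Δρ = 1026 × (-2.018 × 10⁻³) = -2.07 kg m⁻³.
Negative Δρ: lighter below, statically unstable.

-2.07 kg m⁻³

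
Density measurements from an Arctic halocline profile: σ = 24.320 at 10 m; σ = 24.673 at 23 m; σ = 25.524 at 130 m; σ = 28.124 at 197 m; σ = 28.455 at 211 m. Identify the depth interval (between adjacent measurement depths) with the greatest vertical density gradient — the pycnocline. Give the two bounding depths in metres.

Compute the density gradient over each adjacent pair:
  10–23 m: Δρ/Δz = 0.353/13 = 0.027 kg m⁻⁴
  23–130 m: Δρ/Δz = 0.851/107 = 8.0 × 10⁻³ kg m⁻⁴
  130–197 m: Δρ/Δz = 2.600/67 = 0.039 kg m⁻⁴
  197–211 m: Δρ/Δz = 0.331/14 = 0.024 kg m⁻⁴
The largest gradient is in the 130–197 m interval — the pycnocline.

130–197 m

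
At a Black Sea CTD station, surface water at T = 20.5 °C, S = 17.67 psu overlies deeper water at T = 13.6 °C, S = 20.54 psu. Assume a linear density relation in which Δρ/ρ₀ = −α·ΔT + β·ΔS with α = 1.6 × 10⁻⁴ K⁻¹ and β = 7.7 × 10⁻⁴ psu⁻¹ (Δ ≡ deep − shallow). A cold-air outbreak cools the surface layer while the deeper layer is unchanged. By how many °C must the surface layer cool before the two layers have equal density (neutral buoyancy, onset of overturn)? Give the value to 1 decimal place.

Neutral buoyancy requires Δρ = 0, i.e. −α(T_deep − T_surf′) + β(S_deep − S_surf) = 0.
T_surf′ = T_deep − (β/α)·ΔS = 13.6 − (7.7 × 10⁻⁴/1.6 × 10⁻⁴)·(+2.87) = -0.212 °C.
Cooling required: 20.5 − (-0.212) = 20.712 °C.

20.7 °C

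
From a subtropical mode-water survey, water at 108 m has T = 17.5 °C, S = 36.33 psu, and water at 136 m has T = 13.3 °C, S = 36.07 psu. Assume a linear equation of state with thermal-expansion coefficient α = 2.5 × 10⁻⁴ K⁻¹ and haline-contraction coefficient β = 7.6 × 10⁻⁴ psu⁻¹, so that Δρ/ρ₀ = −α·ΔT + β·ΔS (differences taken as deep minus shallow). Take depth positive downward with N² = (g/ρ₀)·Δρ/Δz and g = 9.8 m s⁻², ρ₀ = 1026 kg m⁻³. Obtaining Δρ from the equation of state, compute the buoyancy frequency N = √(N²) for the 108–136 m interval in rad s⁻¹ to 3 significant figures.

ΔT = -4.2 K, ΔS = -0.26 psu (deep − shallow).
Δρ/ρ₀ = −αΔT + βΔS = 1.05 × 10⁻³ − 1.976 × 10⁻⁴ = 8.524 × 10⁻⁴, so Δρ ≈ 0.8746 kg m⁻³.
N² = (g/ρ₀)·Δρ/Δz = g·(Δρ/ρ₀)/Δz = 9.8 × 8.524 × 10⁻⁴ / 28 = 2.9834 × 10⁻⁴ s⁻².
N = √(2.9834 × 10⁻⁴) = 0.017273 rad s⁻¹ ≈ 0.0173 rad s⁻¹.

0.0173 rad s⁻¹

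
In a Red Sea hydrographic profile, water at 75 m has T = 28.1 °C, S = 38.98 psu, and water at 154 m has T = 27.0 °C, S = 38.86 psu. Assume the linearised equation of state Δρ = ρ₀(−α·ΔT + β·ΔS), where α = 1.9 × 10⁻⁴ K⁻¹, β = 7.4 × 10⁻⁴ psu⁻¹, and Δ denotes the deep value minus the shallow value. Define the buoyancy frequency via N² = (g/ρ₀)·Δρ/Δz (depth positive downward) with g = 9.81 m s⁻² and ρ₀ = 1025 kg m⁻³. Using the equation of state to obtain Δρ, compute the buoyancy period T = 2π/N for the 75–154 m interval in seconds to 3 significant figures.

1.63 × 10³ s

ΔT = -1.1 K, ΔS = -0.12 psu (deep − shallow).
Δρ/ρ₀ = −αΔT + βΔS = 2.09 × 10⁻⁴ − 8.88 × 10⁻⁵ = 1.202 × 10⁻⁴, so Δρ ≈ 0.1232 kg m⁻³.
N² = (g/ρ₀)·Δρ/Δz = g·(Δρ/ρ₀)/Δz = 9.81 × 1.202 × 10⁻⁴ / 79 = 1.4926 × 10⁻⁵ s⁻².
N = √(1.4926 × 10⁻⁵) = 3.8634 × 10⁻³ rad s⁻¹ → T = 2π/N = 1.6263 × 10³ s ≈ 1.63 × 10³ s.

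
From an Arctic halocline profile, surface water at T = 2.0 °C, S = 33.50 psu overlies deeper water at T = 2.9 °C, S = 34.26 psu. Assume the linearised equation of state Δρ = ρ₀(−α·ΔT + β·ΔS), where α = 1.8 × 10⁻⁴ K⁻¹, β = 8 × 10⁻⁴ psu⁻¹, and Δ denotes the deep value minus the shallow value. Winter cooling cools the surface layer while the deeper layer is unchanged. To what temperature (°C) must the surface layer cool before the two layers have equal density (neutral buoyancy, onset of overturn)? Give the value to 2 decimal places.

Neutral buoyancy requires Δρ = 0, i.e. −α(T_deep − T_surf′) + β(S_deep − S_surf) = 0.
T_surf′ = T_deep − (β/α)·ΔS = 2.9 − (8 × 10⁻⁴/1.8 × 10⁻⁴)·(+0.76) = -0.4778 °C.
Cooling required: 2.0 − (-0.4778) = 2.4778 °C.

-0.48 °C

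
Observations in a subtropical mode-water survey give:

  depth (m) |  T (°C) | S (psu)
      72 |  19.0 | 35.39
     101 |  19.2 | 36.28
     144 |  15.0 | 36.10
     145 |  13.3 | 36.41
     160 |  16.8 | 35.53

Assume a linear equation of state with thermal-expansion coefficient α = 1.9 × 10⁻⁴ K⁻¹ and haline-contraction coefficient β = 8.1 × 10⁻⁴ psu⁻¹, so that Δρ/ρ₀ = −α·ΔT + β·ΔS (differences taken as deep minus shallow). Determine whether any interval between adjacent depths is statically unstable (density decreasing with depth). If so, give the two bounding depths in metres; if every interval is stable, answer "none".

Evaluate Δρ/ρ₀ = −αΔT + βΔS across each adjacent pair:
  72–101 m: −αΔT+βΔS = −(1.9 × 10⁻⁴)(+0.2)+(8.1 × 10⁻⁴)(+0.89) = 6.8 × 10⁻⁴ → stable
  101–144 m: −αΔT+βΔS = −(1.9 × 10⁻⁴)(-4.2)+(8.1 × 10⁻⁴)(-0.18) = 6.5 × 10⁻⁴ → stable
  144–145 m: −αΔT+βΔS = −(1.9 × 10⁻⁴)(-1.7)+(8.1 × 10⁻⁴)(+0.31) = 5.7 × 10⁻⁴ → stable
  145–160 m: −αΔT+βΔS = −(1.9 × 10⁻⁴)(+3.5)+(8.1 × 10⁻⁴)(-0.88) = -1.4 × 10⁻³ → UNSTABLE
The 145–160 m interval has Δρ < 0: lighter water underlies denser water.

145–160 m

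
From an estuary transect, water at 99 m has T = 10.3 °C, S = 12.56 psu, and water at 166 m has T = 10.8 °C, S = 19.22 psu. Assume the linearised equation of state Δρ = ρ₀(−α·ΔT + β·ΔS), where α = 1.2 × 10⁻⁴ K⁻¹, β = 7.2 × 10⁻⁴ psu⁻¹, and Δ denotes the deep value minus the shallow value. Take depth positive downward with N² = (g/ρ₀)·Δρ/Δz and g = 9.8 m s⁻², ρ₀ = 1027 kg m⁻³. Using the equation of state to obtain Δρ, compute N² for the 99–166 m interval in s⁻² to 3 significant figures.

6.93 × 10⁻⁴ s⁻²

ΔT = +0.5 K, ΔS = +6.66 psu (deep − shallow).
Δρ/ρ₀ = −αΔT + βΔS = -6.00 × 10⁻⁵ + 4.7952 × 10⁻³ = 4.7352 × 10⁻³, so Δρ ≈ 4.863 kg m⁻³.
N² = (g/ρ₀)·Δρ/Δz = g·(Δρ/ρ₀)/Δz = 9.8 × 4.7352 × 10⁻³ / 67 = 6.9261 × 10⁻⁴ s⁻² ≈ 6.93 × 10⁻⁴ s⁻².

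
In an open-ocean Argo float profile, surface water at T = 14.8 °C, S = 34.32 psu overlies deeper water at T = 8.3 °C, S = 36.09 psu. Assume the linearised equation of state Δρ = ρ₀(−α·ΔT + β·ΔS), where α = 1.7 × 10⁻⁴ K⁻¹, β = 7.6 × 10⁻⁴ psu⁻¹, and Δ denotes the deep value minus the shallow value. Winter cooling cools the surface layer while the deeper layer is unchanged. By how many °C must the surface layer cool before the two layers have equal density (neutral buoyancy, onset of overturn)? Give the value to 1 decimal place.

14.4 °C

Neutral buoyancy requires Δρ = 0, i.e. −α(T_deep − T_surf′) + β(S_deep − S_surf) = 0.
T_surf′ = T_deep − (β/α)·ΔS = 8.3 − (7.6 × 10⁻⁴/1.7 × 10⁻⁴)·(+1.77) = 0.387 °C.
Cooling required: 14.8 − (0.387) = 14.413 °C.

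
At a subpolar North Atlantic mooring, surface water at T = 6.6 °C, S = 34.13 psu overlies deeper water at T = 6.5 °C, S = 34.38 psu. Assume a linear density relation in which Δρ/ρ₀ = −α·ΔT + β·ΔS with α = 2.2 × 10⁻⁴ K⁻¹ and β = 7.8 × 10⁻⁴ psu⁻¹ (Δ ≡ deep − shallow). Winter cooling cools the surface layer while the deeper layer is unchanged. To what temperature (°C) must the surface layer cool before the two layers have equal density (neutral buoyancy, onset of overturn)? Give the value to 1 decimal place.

Neutral buoyancy requires Δρ = 0, i.e. −α(T_deep − T_surf′) + β(S_deep − S_surf) = 0.
T_surf′ = T_deep − (β/α)·ΔS = 6.5 − (7.8 × 10⁻⁴/2.2 × 10⁻⁴)·(+0.25) = 5.614 °C.
Cooling required: 6.6 − (5.614) = 0.986 °C.

5.6 °C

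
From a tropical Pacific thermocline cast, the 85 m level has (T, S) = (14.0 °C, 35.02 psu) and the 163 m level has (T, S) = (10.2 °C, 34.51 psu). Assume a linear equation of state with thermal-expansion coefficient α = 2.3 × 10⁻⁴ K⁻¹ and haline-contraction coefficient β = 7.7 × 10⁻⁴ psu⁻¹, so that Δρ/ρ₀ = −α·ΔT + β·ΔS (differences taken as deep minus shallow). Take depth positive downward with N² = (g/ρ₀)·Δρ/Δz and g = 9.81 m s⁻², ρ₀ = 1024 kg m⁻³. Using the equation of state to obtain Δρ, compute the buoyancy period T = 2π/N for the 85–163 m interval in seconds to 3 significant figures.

808 s

ΔT = -3.8 K, ΔS = -0.51 psu (deep − shallow).
Δρ/ρ₀ = −αΔT + βΔS = 8.74 × 10⁻⁴ − 3.927 × 10⁻⁴ = 4.813 × 10⁻⁴, so Δρ ≈ 0.4929 kg m⁻³.
N² = (g/ρ₀)·Δρ/Δz = g·(Δρ/ρ₀)/Δz = 9.81 × 4.813 × 10⁻⁴ / 78 = 6.0533 × 10⁻⁵ s⁻².
N = √(6.0533 × 10⁻⁵) = 7.7803 × 10⁻³ rad s⁻¹ → T = 2π/N = 807.58 s ≈ 808 s.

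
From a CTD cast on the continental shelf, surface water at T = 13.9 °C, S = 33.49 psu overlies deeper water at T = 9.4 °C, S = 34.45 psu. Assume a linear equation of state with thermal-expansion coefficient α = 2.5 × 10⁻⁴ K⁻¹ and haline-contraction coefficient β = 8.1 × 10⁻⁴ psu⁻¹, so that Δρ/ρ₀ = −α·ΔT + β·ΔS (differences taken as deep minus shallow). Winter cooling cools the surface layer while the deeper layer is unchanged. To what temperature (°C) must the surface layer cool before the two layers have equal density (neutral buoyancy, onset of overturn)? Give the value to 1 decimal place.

6.3 °C

Neutral buoyancy requires Δρ = 0, i.e. −α(T_deep − T_surf′) + β(S_deep − S_surf) = 0.
T_surf′ = T_deep − (β/α)·ΔS = 9.4 − (8.1 × 10⁻⁴/2.5 × 10⁻⁴)·(+0.96) = 6.290 °C.
Cooling required: 13.9 − (6.290) = 7.610 °C.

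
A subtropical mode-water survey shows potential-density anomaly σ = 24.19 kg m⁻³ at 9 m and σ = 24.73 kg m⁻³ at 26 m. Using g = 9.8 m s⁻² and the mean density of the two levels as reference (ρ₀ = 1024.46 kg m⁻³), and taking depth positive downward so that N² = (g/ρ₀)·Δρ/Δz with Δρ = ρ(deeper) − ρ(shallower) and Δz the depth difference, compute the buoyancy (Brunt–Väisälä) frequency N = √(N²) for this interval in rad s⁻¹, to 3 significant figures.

Δρ = 1024.73 − 1024.19 = 0.54 kg m⁻³ over Δz = 26 − 9 = 17 m.
N² = (9.8/1024.46) × (0.54/17) = 3.0386 × 10⁻⁴ s⁻².
N = √(3.0386 × 10⁻⁴) = 0.017432 rad s⁻¹ ≈ 0.0174 rad s⁻¹.

0.0174 rad s⁻¹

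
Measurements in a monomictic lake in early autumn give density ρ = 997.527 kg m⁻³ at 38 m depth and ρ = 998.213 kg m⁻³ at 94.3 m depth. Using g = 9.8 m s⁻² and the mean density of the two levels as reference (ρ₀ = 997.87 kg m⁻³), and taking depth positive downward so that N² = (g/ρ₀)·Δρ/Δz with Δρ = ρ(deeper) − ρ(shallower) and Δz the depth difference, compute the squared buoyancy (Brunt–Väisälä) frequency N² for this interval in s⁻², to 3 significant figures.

Δρ = 998.213 − 997.527 = 0.686 kg m⁻³ over Δz = 94.3 − 38 = 56.3 m.
N² = (9.8/997.87) × (0.686/56.3) = 1.1967 × 10⁻⁴ s⁻² ≈ 1.20 × 10⁻⁴ s⁻².

1.20 × 10⁻⁴ s⁻²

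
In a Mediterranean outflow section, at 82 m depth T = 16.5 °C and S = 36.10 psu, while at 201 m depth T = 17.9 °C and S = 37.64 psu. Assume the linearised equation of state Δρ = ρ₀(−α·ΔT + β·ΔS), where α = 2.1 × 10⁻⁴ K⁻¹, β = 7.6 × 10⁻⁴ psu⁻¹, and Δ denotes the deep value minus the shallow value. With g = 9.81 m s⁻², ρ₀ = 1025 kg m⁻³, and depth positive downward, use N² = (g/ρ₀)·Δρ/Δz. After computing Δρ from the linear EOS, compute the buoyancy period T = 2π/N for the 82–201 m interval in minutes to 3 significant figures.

ΔT = +1.4 K, ΔS = +1.54 psu (deep − shallow).
Δρ/ρ₀ = −αΔT + βΔS = -2.94 × 10⁻⁴ + 1.1704 × 10⁻³ = 8.764 × 10⁻⁴, so Δρ ≈ 0.8983 kg m⁻³.
N² = (g/ρ₀)·Δρ/Δz = g·(Δρ/ρ₀)/Δz = 9.81 × 8.764 × 10⁻⁴ / 119 = 7.2248 × 10⁻⁵ s⁻².
N = √(7.2248 × 10⁻⁵) = 8.4999 × 10⁻³ rad s⁻¹ → T = 2π/N = 739.21 s = 12.320 min ≈ 12.3 min.

12.3 min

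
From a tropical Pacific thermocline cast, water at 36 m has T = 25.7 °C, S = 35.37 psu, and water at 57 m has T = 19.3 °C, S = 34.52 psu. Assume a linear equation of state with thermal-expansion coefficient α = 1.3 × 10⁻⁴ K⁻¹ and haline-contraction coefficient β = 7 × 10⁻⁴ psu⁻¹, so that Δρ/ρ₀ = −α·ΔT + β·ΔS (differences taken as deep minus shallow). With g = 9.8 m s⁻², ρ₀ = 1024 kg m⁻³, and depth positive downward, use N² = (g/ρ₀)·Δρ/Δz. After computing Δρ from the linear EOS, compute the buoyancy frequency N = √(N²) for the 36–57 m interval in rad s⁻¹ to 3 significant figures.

ΔT = -6.4 K, ΔS = -0.85 psu (deep − shallow).
Δρ/ρ₀ = −αΔT + βΔS = 8.32 × 10⁻⁴ − 5.95 × 10⁻⁴ = 2.37 × 10⁻⁴, so Δρ ≈ 0.2427 kg m⁻³.
N² = (g/ρ₀)·Δρ/Δz = g·(Δρ/ρ₀)/Δz = 9.8 × 2.37 × 10⁻⁴ / 21 = 1.1060 × 10⁻⁴ s⁻².
N = √(1.1060 × 10⁻⁴) = 0.010517 rad s⁻¹ ≈ 0.0105 rad s⁻¹.

0.0105 rad s⁻¹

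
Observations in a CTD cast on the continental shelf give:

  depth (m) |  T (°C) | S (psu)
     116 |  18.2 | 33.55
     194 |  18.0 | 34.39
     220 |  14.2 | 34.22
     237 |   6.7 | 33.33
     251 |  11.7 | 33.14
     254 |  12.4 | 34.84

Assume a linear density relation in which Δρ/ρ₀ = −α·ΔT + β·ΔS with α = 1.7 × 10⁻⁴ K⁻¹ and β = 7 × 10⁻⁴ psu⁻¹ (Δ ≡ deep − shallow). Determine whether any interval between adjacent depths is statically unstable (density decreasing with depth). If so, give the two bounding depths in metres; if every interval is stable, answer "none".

Evaluate Δρ/ρ₀ = −αΔT + βΔS across each adjacent pair:
  116–194 m: −αΔT+βΔS = −(1.7 × 10⁻⁴)(-0.2)+(7 × 10⁻⁴)(+0.84) = 6.2 × 10⁻⁴ → stable
  194–220 m: −αΔT+βΔS = −(1.7 × 10⁻⁴)(-3.8)+(7 × 10⁻⁴)(-0.17) = 5.3 × 10⁻⁴ → stable
  220–237 m: −αΔT+βΔS = −(1.7 × 10⁻⁴)(-7.5)+(7 × 10⁻⁴)(-0.89) = 6.5 × 10⁻⁴ → stable
  237–251 m: −αΔT+βΔS = −(1.7 × 10⁻⁴)(+5.0)+(7 × 10⁻⁴)(-0.19) = -9.8 × 10⁻⁴ → UNSTABLE
  251–254 m: −αΔT+βΔS = −(1.7 × 10⁻⁴)(+0.7)+(7 × 10⁻⁴)(+1.70) = 1.1 × 10⁻³ → stable
The 237–251 m interval has Δρ < 0: lighter water underlies denser water.

237–251 m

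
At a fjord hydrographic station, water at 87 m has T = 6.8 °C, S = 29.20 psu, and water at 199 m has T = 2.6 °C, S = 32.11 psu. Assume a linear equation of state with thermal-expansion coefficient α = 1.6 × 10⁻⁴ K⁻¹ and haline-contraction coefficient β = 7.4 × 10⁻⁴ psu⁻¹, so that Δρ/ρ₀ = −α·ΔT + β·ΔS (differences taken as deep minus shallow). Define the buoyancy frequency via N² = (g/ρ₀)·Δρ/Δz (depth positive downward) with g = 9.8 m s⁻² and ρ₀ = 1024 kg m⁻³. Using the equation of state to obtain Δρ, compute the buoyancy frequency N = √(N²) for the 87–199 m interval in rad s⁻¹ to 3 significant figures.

0.0157 rad s⁻¹

ΔT = -4.2 K, ΔS = +2.91 psu (deep − shallow).
Δρ/ρ₀ = −αΔT + βΔS = 6.72 × 10⁻⁴ + 2.1534 × 10⁻³ = 2.8254 × 10⁻³, so Δρ ≈ 2.893 kg m⁻³.
N² = (g/ρ₀)·Δρ/Δz = g·(Δρ/ρ₀)/Δz = 9.8 × 2.8254 × 10⁻³ / 112 = 2.4722 × 10⁻⁴ s⁻².
N = √(2.4722 × 10⁻⁴) = 0.015723 rad s⁻¹ ≈ 0.0157 rad s⁻¹.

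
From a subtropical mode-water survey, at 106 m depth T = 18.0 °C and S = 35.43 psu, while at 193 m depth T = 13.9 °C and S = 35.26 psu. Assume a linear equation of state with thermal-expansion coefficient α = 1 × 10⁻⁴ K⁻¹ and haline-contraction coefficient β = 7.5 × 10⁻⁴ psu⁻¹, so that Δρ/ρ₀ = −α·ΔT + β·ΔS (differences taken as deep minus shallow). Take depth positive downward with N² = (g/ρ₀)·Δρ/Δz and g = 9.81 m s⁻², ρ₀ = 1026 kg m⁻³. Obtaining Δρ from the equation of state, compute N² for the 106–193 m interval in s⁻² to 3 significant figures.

ΔT = -4.1 K, ΔS = -0.17 psu (deep − shallow).
Δρ/ρ₀ = −αΔT + βΔS = 4.10 × 10⁻⁴ − 1.275 × 10⁻⁴ = 2.825 × 10⁻⁴, so Δρ ≈ 0.2898 kg m⁻³.
N² = (g/ρ₀)·Δρ/Δz = g·(Δρ/ρ₀)/Δz = 9.81 × 2.825 × 10⁻⁴ / 87 = 3.1854 × 10⁻⁵ s⁻² ≈ 3.19 × 10⁻⁵ s⁻².

3.19 × 10⁻⁵ s⁻²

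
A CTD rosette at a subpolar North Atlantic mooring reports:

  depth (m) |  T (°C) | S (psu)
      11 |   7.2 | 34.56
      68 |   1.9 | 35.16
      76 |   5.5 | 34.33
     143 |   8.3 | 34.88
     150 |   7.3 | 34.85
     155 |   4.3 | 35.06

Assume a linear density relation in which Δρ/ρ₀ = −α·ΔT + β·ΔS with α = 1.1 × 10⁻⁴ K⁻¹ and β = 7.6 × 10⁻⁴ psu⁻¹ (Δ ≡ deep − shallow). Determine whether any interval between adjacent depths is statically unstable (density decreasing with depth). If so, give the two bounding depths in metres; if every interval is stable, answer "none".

Evaluate Δρ/ρ₀ = −αΔT + βΔS across each adjacent pair:
  11–68 m: −αΔT+βΔS = −(1.1 × 10⁻⁴)(-5.3)+(7.6 × 10⁻⁴)(+0.60) = 1.0 × 10⁻³ → stable
  68–76 m: −αΔT+βΔS = −(1.1 × 10⁻⁴)(+3.6)+(7.6 × 10⁻⁴)(-0.83) = -1.0 × 10⁻³ → UNSTABLE
  76–143 m: −αΔT+βΔS = −(1.1 × 10⁻⁴)(+2.8)+(7.6 × 10⁻⁴)(+0.55) = 1.1 × 10⁻⁴ → stable
  143–150 m: −αΔT+βΔS = −(1.1 × 10⁻⁴)(-1.0)+(7.6 × 10⁻⁴)(-0.03) = 8.7 × 10⁻⁵ → stable
  150–155 m: −αΔT+βΔS = −(1.1 × 10⁻⁴)(-3.0)+(7.6 × 10⁻⁴)(+0.21) = 4.9 × 10⁻⁴ → stable
The 68–76 m interval has Δρ < 0: lighter water underlies denser water.

68–76 m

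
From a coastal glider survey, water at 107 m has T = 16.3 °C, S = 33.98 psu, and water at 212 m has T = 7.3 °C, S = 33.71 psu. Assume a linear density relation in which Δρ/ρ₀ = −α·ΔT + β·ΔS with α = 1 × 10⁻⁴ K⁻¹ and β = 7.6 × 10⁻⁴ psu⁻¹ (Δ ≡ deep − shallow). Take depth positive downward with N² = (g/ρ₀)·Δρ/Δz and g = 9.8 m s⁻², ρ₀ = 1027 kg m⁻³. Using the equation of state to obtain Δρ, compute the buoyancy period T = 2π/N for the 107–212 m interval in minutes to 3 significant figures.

ΔT = -9.0 K, ΔS = -0.27 psu (deep − shallow).
Δρ/ρ₀ = −αΔT + βΔS = 9.00 × 10⁻⁴ − 2.052 × 10⁻⁴ = 6.948 × 10⁻⁴, so Δρ ≈ 0.7136 kg m⁻³.
N² = (g/ρ₀)·Δρ/Δz = g·(Δρ/ρ₀)/Δz = 9.8 × 6.948 × 10⁻⁴ / 105 = 6.4848 × 10⁻⁵ s⁻².
N = √(6.4848 × 10⁻⁵) = 8.0528 × 10⁻³ rad s⁻¹ → T = 2π/N = 780.25 s = 13.004 min ≈ 13.0 min.

13.0 min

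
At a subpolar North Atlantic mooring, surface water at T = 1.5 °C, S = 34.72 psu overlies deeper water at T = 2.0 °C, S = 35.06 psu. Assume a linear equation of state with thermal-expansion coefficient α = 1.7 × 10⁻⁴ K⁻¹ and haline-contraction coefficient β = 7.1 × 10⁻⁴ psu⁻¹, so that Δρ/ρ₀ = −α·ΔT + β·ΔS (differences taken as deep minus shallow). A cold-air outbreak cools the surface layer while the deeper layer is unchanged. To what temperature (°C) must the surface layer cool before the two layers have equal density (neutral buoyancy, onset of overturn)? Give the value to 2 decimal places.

0.58 °C

Neutral buoyancy requires Δρ = 0, i.e. −α(T_deep − T_surf′) + β(S_deep − S_surf) = 0.
T_surf′ = T_deep − (β/α)·ΔS = 2.0 − (7.1 × 10⁻⁴/1.7 × 10⁻⁴)·(+0.34) = 0.5800 °C.
Cooling required: 1.5 − (0.5800) = 0.9200 °C.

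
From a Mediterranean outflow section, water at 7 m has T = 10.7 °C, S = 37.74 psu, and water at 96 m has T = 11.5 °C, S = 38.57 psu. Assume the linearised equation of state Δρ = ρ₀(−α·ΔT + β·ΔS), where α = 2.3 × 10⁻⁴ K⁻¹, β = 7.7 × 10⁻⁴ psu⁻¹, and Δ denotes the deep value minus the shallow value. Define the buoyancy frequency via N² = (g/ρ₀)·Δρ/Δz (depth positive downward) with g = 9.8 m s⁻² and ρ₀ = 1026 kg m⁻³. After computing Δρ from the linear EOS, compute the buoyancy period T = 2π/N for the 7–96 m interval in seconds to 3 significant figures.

888 s

ΔT = +0.8 K, ΔS = +0.83 psu (deep − shallow).
Δρ/ρ₀ = −αΔT + βΔS = -1.84 × 10⁻⁴ + 6.391 × 10⁻⁴ = 4.551 × 10⁻⁴, so Δρ ≈ 0.4669 kg m⁻³.
N² = (g/ρ₀)·Δρ/Δz = g·(Δρ/ρ₀)/Δz = 9.8 × 4.551 × 10⁻⁴ / 89 = 5.0112 × 10⁻⁵ s⁻².
N = √(5.0112 × 10⁻⁵) = 7.0790 × 10⁻³ rad s⁻¹ → T = 2π/N = 887.58 s ≈ 888 s.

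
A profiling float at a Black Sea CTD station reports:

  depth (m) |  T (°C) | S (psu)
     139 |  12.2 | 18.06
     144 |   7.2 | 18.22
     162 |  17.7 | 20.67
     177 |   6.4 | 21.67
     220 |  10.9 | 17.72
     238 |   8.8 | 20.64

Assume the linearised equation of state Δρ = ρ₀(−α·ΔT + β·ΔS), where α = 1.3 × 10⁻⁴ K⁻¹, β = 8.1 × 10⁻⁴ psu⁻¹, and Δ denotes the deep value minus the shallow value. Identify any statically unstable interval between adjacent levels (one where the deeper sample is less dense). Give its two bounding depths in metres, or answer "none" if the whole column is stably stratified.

Evaluate Δρ/ρ₀ = −αΔT + βΔS across each adjacent pair:
  139–144 m: −αΔT+βΔS = −(1.3 × 10⁻⁴)(-5.0)+(8.1 × 10⁻⁴)(+0.16) = 7.8 × 10⁻⁴ → stable
  144–162 m: −αΔT+βΔS = −(1.3 × 10⁻⁴)(+10.5)+(8.1 × 10⁻⁴)(+2.45) = 6.2 × 10⁻⁴ → stable
  162–177 m: −αΔT+βΔS = −(1.3 × 10⁻⁴)(-11.3)+(8.1 × 10⁻⁴)(+1.00) = 2.3 × 10⁻³ → stable
  177–220 m: −αΔT+βΔS = −(1.3 × 10⁻⁴)(+4.5)+(8.1 × 10⁻⁴)(-3.95) = -3.8 × 10⁻³ → UNSTABLE
  220–238 m: −αΔT+βΔS = −(1.3 × 10⁻⁴)(-2.1)+(8.1 × 10⁻⁴)(+2.92) = 2.6 × 10⁻³ → stable
The 177–220 m interval has Δρ < 0: lighter water underlies denser water.

177–220 m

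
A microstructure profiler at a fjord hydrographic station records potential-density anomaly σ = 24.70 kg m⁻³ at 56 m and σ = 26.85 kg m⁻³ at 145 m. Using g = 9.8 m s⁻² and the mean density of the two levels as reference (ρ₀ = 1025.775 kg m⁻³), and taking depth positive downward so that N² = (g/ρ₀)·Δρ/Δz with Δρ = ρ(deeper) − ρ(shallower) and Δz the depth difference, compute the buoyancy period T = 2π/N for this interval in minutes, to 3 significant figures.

Δρ = 1026.85 − 1024.70 = 2.15 kg m⁻³ over Δz = 145 − 56 = 89 m.
N² = (9.8/1025.775) × (2.15/89) = 2.3079 × 10⁻⁴ s⁻².
N = √(2.3079 × 10⁻⁴) = 0.015192 rad s⁻¹, so T = 2π/N = 413.59 s = 6.8932 min ≈ 6.89 min.

6.89 min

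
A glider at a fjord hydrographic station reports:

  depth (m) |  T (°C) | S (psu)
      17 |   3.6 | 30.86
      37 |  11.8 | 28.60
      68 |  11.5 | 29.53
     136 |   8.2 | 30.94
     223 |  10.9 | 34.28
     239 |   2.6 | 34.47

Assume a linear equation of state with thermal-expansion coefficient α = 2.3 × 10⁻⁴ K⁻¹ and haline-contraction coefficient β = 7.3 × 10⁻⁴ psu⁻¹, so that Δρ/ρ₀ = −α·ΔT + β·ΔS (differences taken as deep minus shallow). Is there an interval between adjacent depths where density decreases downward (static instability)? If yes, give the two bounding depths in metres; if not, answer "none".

17–37 m

Evaluate Δρ/ρ₀ = −αΔT + βΔS across each adjacent pair:
  17–37 m: −αΔT+βΔS = −(2.3 × 10⁻⁴)(+8.2)+(7.3 × 10⁻⁴)(-2.26) = -3.5 × 10⁻³ → UNSTABLE
  37–68 m: −αΔT+βΔS = −(2.3 × 10⁻⁴)(-0.3)+(7.3 × 10⁻⁴)(+0.93) = 7.5 × 10⁻⁴ → stable
  68–136 m: −αΔT+βΔS = −(2.3 × 10⁻⁴)(-3.3)+(7.3 × 10⁻⁴)(+1.41) = 1.8 × 10⁻³ → stable
  136–223 m: −αΔT+βΔS = −(2.3 × 10⁻⁴)(+2.7)+(7.3 × 10⁻⁴)(+3.34) = 1.8 × 10⁻³ → stable
  223–239 m: −αΔT+βΔS = −(2.3 × 10⁻⁴)(-8.3)+(7.3 × 10⁻⁴)(+0.19) = 2.0 × 10⁻³ → stable
The 17–37 m interval has Δρ < 0: lighter water underlies denser water.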